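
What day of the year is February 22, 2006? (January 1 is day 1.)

53

Days in months before February: 31 = 31.
Plus 22 days into February → day 53.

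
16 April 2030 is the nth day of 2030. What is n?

Days in months before April: 31 + 28 + 31 = 90.
Plus 16 days into April → day 106.

106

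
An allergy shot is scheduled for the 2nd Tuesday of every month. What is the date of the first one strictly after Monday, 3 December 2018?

December 2018 starts on a Saturday; its first Tuesday is the 4th, so the 2nd Tuesday is the 11th — 11 December 2018.
11 December 2018 is after 3 December 2018, so that is the next one.

11 December 2018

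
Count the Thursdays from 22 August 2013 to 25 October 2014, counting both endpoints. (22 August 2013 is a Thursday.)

22 August 2013 is a Thursday; the first Thursday on or after it is 22 August 2013.
From 22 August 2013 to 25 October 2014: 131 + 298 = 429 days (rest of 2013, to 25 October 2014 in 2014).
429 ÷ 7 = 61 full weeks with remainder 2, so 61 more Thursdays after the first → 62.

62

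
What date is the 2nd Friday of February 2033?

The first Friday of February 2033 is February 4.
The 2nd Friday is 1 weeks later: 4 + 7 = 11.

2033-02-11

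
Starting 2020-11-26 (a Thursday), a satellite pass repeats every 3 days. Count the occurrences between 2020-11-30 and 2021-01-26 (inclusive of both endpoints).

19

Occurrences land 3·i days after 2020-11-26 for i = 0, 1, 2, …
2020-11-30 is 4 days after the start; 4 ÷ 3 = 1 remainder 1; since the remainder is 1, round up to i = 2. First occurrence in the window: #3 on 2020-12-02 (2×3 = 6 days in).
2021-01-26 is 61 days after the start; 61 ÷ 3 = 20 remainder 1. Last occurrence in the window: #21 on 2021-01-25.
Occurrences #3 through #21: 19 in total.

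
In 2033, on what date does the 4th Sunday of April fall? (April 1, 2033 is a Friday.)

24 April 2033

April 2033 begins on a Friday, so the first Sunday is April 3 (2 days later).
The 4th Sunday is 3 weeks later: 3 + 21 = 24.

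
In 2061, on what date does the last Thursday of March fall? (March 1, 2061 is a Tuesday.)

31 March 2061

March 2061 begins on a Tuesday, so the first Thursday is March 3 (2 days later).
March 2061 has 31 days. Adding weeks: 3, 10, 17, 24, 31 — the last one ≤ 31 is the 31st.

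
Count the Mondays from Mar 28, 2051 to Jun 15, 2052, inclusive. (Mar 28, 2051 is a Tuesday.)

Mar 28, 2051 is a Tuesday; the first Monday on or after it is Apr 3, 2051 (6 days later).
From Apr 3, 2051 to Jun 15, 2052: 272 + 167 = 439 days (rest of 2051, to Jun 15, 2052 in 2052).
439 ÷ 7 = 62 full weeks with remainder 5, so 62 more Mondays after the first → 63.

63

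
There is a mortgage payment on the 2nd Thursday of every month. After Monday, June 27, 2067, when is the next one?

June 2067 starts on a Wednesday; its first Thursday is the 2nd, so the 2nd Thursday is the 9th — June 9, 2067.
That is not after June 27, 2067, so look at July 2067.
July 2067 starts on a Friday; its first Thursday is the 7th, so the 2nd Thursday is the 14th — July 14, 2067.

July 14, 2067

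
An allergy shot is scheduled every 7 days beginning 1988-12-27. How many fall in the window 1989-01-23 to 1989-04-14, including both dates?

12

Occurrences land 7·i days after 1988-12-27 for i = 0, 1, 2, …
1989-01-23 is 27 days after the start; 27 ÷ 7 = 3 remainder 6; since the remainder is 6, round up to i = 4. First occurrence in the window: #5 on 1989-01-24 (4×7 = 28 days in).
1989-04-14 is 108 days after the start; 108 ÷ 7 = 15 remainder 3. Last occurrence in the window: #16 on 1989-04-11.
Occurrences #5 through #16: 12 in total.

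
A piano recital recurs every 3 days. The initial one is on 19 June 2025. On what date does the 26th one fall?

2 September 2025

The 26th occurrence is 25 intervals after the first: 25 × 3 = 75 days after 19 June 2025.
June has 30 days — 11 days to the end of June leaves 64.
July has 31 days (33 left).
August has 31 days (2 left).
2 days into September → 2 September 2025.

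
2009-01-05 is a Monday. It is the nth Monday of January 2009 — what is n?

1st

Day 5 falls in week ⌈5/7⌉ of the month.
Days 1–7 hold the 1st Monday, 8–14 the 2nd, 15–21 the 3rd, 22–28 the 4th, 29–31 the 5th.
5 is in the range for the 1st.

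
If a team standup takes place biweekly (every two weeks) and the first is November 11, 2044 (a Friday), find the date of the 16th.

The 16th occurrence is 15 intervals after the first: 15 × 14 = 210 days after November 11, 2044.
November has 30 days — 19 days to the end of November leaves 191.
December has 31 days (160 left).
January has 31 days (129 left).
February has 28 days (101 left).
March has 31 days (70 left).
April has 30 days (40 left).
May has 31 days (9 left).
9 days into June → June 9, 2045.

June 9, 2045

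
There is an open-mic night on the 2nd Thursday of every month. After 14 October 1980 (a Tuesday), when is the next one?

13 November 1980

October 1980 starts on a Wednesday; its first Thursday is the 2nd, so the 2nd Thursday is the 9th — 9 October 1980.
That is not after 14 October 1980, so look at November 1980.
November 1980 starts on a Saturday; its first Thursday is the 6th, so the 2nd Thursday is the 13th — 13 November 1980.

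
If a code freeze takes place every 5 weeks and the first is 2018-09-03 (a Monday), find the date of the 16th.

2020-02-10

The 16th occurrence is 15 intervals after the first: 15 × 35 = 525 days after 2018-09-03.
September has 30 days — 27 days to the end of September leaves 498.
From end of September to end of 2018 is 92 days (406 left).
2019 has 365 days (41 left).
January has 31 days (10 left).
10 days into February → 2020-02-10.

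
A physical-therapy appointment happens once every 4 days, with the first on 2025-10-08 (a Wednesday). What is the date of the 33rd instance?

The 33rd occurrence is 32 intervals after the first: 32 × 4 = 128 days after 2025-10-08.
October has 31 days — 23 days to the end of October leaves 105.
November has 30 days (75 left).
December has 31 days (44 left).
January has 31 days (13 left).
13 days into February → 2026-02-13.

2026-02-13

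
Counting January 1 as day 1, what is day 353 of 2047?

January has 31 days (353 − 31 = 322 remain).
February has 28 days (322 − 28 = 294 remain).
March has 31 days (294 − 31 = 263 remain).
April has 30 days (263 − 30 = 233 remain).
May has 31 days (233 − 31 = 202 remain).
June has 30 days (202 − 30 = 172 remain).
July has 31 days (172 − 31 = 141 remain).
August has 31 days (141 − 31 = 110 remain).
September has 30 days (110 − 30 = 80 remain).
October has 31 days (80 − 31 = 49 remain).
November has 30 days (49 − 30 = 19 remain).
19 into December → December 19.

2047-12-19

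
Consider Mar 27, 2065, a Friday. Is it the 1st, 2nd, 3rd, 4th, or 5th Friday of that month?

Day 27 falls in week ⌈27/7⌉ of the month.
Days 1–7 hold the 1st Friday, 8–14 the 2nd, 15–21 the 3rd, 22–28 the 4th, 29–31 the 5th.
27 is in the range for the 4th.

4th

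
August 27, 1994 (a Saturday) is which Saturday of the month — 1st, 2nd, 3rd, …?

Day 27 falls in week ⌈27/7⌉ of the month.
Days 1–7 hold the 1st Saturday, 8–14 the 2nd, 15–21 the 3rd, 22–28 the 4th, 29–31 the 5th.
27 is in the range for the 4th.

4th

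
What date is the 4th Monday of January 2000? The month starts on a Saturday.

January 2000 begins on a Saturday, so the first Monday is January 3 (2 days later).
The 4th Monday is 3 weeks later: 3 + 21 = 24.

January 24, 2000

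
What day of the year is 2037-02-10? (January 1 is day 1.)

41

Days in months before February: 31 = 31.
Plus 10 days into February → day 41.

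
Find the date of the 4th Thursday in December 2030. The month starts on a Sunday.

December 26, 2030

December 2030 begins on a Sunday, so the first Thursday is December 5 (4 days later).
The 4th Thursday is 3 weeks later: 5 + 21 = 26.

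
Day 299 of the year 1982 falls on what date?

26 October 1982

January has 31 days (299 − 31 = 268 remain).
February has 28 days (268 − 28 = 240 remain).
March has 31 days (240 − 31 = 209 remain).
April has 30 days (209 − 30 = 179 remain).
May has 31 days (179 − 31 = 148 remain).
June has 30 days (148 − 30 = 118 remain).
July has 31 days (118 − 31 = 87 remain).
August has 31 days (87 − 31 = 56 remain).
September has 30 days (56 − 30 = 26 remain).
26 into October → October 26.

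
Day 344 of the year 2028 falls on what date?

9 December 2028

January has 31 days (344 − 31 = 313 remain).
February has 29 days (313 − 29 = 284 remain).
March has 31 days (284 − 31 = 253 remain).
April has 30 days (253 − 30 = 223 remain).
May has 31 days (223 − 31 = 192 remain).
June has 30 days (192 − 30 = 162 remain).
July has 31 days (162 − 31 = 131 remain).
August has 31 days (131 − 31 = 100 remain).
September has 30 days (100 − 30 = 70 remain).
October has 31 days (70 − 31 = 39 remain).
November has 30 days (39 − 30 = 9 remain).
9 into December → December 9.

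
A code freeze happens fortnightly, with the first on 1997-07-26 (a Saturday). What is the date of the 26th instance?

The 26th occurrence is 25 intervals after the first: 25 × 14 = 350 days after 1997-07-26.
July has 31 days — 5 days to the end of July leaves 345.
August has 31 days (314 left).
September has 30 days (284 left).
October has 31 days (253 left).
November has 30 days (223 left).
December has 31 days (192 left).
January has 31 days (161 left).
February has 28 days (133 left).
March has 31 days (102 left).
April has 30 days (72 left).
May has 31 days (41 left).
June has 30 days (11 left).
11 days into July → 1998-07-11.

1998-07-11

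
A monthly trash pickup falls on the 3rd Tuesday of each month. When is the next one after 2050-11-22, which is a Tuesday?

2050-12-20

November 2050 starts on a Tuesday; its first Tuesday is the 1st, so the 3rd Tuesday is the 15th — 2050-11-15.
That is not after 2050-11-22, so look at December 2050.
December 2050 starts on a Thursday; its first Tuesday is the 6th, so the 3rd Tuesday is the 20th — 2050-12-20.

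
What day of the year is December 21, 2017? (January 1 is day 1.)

Days in months before December: 31 + 28 + 31 + 30 + 31 + 30 + 31 + 31 + 30 + 31 + 30 = 334.
Plus 21 days into December → day 355.

355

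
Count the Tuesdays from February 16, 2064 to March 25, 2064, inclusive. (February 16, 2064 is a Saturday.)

6

February 16, 2064 is a Saturday; the first Tuesday on or after it is February 19, 2064 (3 days later).
From February 19, 2064 to March 25, 2064: 10 + 25 = 35 days (rest of February, March).
35 ÷ 7 = 5 full weeks with remainder 0, so 5 more Tuesdays after the first → 6.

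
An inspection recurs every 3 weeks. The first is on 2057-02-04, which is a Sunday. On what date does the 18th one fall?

The 18th occurrence is 17 intervals after the first: 17 × 21 = 357 days after 2057-02-04.
February has 28 days — 24 days to the end of February leaves 333.
March has 31 days (302 left).
April has 30 days (272 left).
May has 31 days (241 left).
June has 30 days (211 left).
July has 31 days (180 left).
August has 31 days (149 left).
September has 30 days (119 left).
October has 31 days (88 left).
November has 30 days (58 left).
December has 31 days (27 left).
27 days into January → 2058-01-27.

2058-01-27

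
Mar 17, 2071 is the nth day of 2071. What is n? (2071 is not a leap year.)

76

Days in months before Mar: 31 + 28 = 59.
Plus 17 days into Mar → day 76.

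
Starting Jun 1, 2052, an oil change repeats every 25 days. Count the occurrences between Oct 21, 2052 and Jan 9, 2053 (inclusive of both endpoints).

Occurrences land 25·i days after Jun 1, 2052 for i = 0, 1, 2, …
Oct 21, 2052 is 142 days after the start; 142 ÷ 25 = 5 remainder 17; since the remainder is 17, round up to i = 6. First occurrence in the window: #7 on Oct 29, 2052 (6×25 = 150 days in).
Jan 9, 2053 is 222 days after the start; 222 ÷ 25 = 8 remainder 22. Last occurrence in the window: #9 on Dec 18, 2052.
Occurrences #7 through #9: 3 in total.

3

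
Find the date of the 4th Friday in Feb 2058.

The first Friday of Feb 2058 is Feb 1.
The 4th Friday is 3 weeks later: 1 + 21 = 22.

Feb 22, 2058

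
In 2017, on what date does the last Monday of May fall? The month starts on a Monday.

May 2017 begins on a Monday, so the first Monday is May 1.
May 2017 has 31 days. Adding weeks: 1, 8, 15, 22, 29 — the last one ≤ 31 is the 29th.

May 29, 2017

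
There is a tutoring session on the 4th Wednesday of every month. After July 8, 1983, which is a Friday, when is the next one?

July 1983 starts on a Friday; its first Wednesday is the 6th, so the 4th Wednesday is the 27th — July 27, 1983.
July 27, 1983 is after July 8, 1983, so that is the next one.

July 27, 1983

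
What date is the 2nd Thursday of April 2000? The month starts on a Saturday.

April 2000 begins on a Saturday, so the first Thursday is April 6 (5 days later).
The 2nd Thursday is 1 weeks later: 6 + 7 = 13.

13 April 2000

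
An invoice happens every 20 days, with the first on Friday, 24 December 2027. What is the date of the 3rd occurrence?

2 February 2028

The 3rd occurrence is 2 intervals after the first: 2 × 20 = 40 days after 24 December 2027.
December has 31 days — 7 days to the end of December leaves 33.
January has 31 days (2 left).
2 days into February → 2 February 2028.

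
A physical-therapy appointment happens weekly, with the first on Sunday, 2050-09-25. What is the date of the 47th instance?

The 47th occurrence is 46 intervals after the first: 46 × 7 = 322 days after 2050-09-25.
September has 30 days — 5 days to the end of September leaves 317.
October has 31 days (286 left).
November has 30 days (256 left).
December has 31 days (225 left).
January has 31 days (194 left).
February has 28 days (166 left).
March has 31 days (135 left).
April has 30 days (105 left).
May has 31 days (74 left).
June has 30 days (44 left).
July has 31 days (13 left).
13 days into August → 2051-08-13.

2051-08-13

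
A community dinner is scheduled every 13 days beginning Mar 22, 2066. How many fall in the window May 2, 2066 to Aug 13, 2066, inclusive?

Occurrences land 13·i days after Mar 22, 2066 for i = 0, 1, 2, …
May 2, 2066 is 41 days after the start; 41 ÷ 13 = 3 remainder 2; since the remainder is 2, round up to i = 4. First occurrence in the window: #5 on May 13, 2066 (4×13 = 52 days in).
Aug 13, 2066 is 144 days after the start; 144 ÷ 13 = 11 remainder 1. Last occurrence in the window: #12 on Aug 12, 2066.
Occurrences #5 through #12: 8 in total.

8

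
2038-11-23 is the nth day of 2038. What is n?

327

Days in months before November: 31 + 28 + 31 + 30 + 31 + 30 + 31 + 31 + 30 + 31 = 304.
Plus 23 days into November → day 327.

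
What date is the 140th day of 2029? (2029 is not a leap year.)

20 May 2029

January has 31 days (140 − 31 = 109 remain).
February has 28 days (109 − 28 = 81 remain).
March has 31 days (81 − 31 = 50 remain).
April has 30 days (50 − 30 = 20 remain).
20 into May → May 20.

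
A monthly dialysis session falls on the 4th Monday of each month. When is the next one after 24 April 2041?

27 May 2041

April 2041 starts on a Monday; its first Monday is the 1st, so the 4th Monday is the 22nd — 22 April 2041.
That is not after 24 April 2041, so look at May 2041.
May 2041 starts on a Wednesday; its first Monday is the 6th, so the 4th Monday is the 27th — 27 May 2041.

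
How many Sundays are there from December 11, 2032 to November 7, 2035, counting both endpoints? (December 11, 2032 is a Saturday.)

152

December 11, 2032 is a Saturday; the first Sunday on or after it is December 12, 2032 (1 day later).
From December 12, 2032 to November 7, 2035: 19 + 365 + 365 + 311 = 1060 days (rest of 2032, 2033, 2034, to November 7, 2035 in 2035).
1060 ÷ 7 = 151 full weeks with remainder 3, so 151 more Sundays after the first → 152.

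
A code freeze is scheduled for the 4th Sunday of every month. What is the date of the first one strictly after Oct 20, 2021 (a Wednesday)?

Oct 24, 2021

Oct 2021 starts on a Friday; its first Sunday is the 3rd, so the 4th Sunday is the 24th — Oct 24, 2021.
Oct 24, 2021 is after Oct 20, 2021, so that is the next one.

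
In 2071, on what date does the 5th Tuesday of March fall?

31 March 2071

The first Tuesday of March 2071 is March 3.
The 5th Tuesday is 4 weeks later: 3 + 28 = 31.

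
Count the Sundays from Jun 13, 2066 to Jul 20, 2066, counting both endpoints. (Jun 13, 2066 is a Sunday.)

Jun 13, 2066 is a Sunday; the first Sunday on or after it is Jun 13, 2066.
From Jun 13, 2066 to Jul 20, 2066: 17 + 20 = 37 days (rest of Jun, Jul).
37 ÷ 7 = 5 full weeks with remainder 2, so 5 more Sundays after the first → 6.

6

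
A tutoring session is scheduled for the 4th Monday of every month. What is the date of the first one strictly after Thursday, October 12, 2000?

October 2000 starts on a Sunday; its first Monday is the 2nd, so the 4th Monday is the 23rd — October 23, 2000.
October 23, 2000 is after October 12, 2000, so that is the next one.

October 23, 2000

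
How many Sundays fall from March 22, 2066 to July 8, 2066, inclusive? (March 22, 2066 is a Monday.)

March 22, 2066 is a Monday; the first Sunday on or after it is March 28, 2066 (6 days later).
From March 28, 2066 to July 8, 2066: 3 + 30 + 31 + 30 + 8 = 102 days (rest of March, April, May, June, July).
102 ÷ 7 = 14 full weeks with remainder 4, so 14 more Sundays after the first → 15.

15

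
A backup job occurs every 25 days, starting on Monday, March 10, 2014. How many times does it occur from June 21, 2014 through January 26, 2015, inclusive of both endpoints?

8

Occurrences land 25·i days after March 10, 2014 for i = 0, 1, 2, …
June 21, 2014 is 103 days after the start; 103 ÷ 25 = 4 remainder 3; since the remainder is 3, round up to i = 5. First occurrence in the window: #6 on July 13, 2014 (5×25 = 125 days in).
January 26, 2015 is 322 days after the start; 322 ÷ 25 = 12 remainder 22. Last occurrence in the window: #13 on January 4, 2015.
Occurrences #6 through #13: 8 in total.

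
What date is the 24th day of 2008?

January 24, 2008

24 into January → January 24.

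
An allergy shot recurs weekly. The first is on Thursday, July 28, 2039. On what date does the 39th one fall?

April 19, 2040

The 39th occurrence is 38 intervals after the first: 38 × 7 = 266 days after July 28, 2039.
July has 31 days — 3 days to the end of July leaves 263.
August has 31 days (232 left).
September has 30 days (202 left).
October has 31 days (171 left).
November has 30 days (141 left).
December has 31 days (110 left).
January has 31 days (79 left).
February has 29 days (50 left).
March has 31 days (19 left).
19 days into April → April 19, 2040.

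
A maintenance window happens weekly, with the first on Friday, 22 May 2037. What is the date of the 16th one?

4 September 2037

The 16th occurrence is 15 intervals after the first: 15 × 7 = 105 days after 22 May 2037.
May has 31 days — 9 days to the end of May leaves 96.
June has 30 days (66 left).
July has 31 days (35 left).
August has 31 days (4 left).
4 days into September → 4 September 2037.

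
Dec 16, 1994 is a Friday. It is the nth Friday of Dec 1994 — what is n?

3rd

Day 16 falls in week ⌈16/7⌉ of the month.
Days 1–7 hold the 1st Friday, 8–14 the 2nd, 15–21 the 3rd, 22–28 the 4th, 29–31 the 5th.
16 is in the range for the 3rd.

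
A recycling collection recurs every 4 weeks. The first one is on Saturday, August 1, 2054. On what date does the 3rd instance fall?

September 26, 2054

The 3rd occurrence is 2 intervals after the first: 2 × 28 = 56 days after August 1, 2054.
August has 31 days — 30 days to the end of August leaves 26.
26 days into September → September 26, 2054.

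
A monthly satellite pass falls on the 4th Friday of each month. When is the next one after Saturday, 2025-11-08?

2025-11-28

November 2025 starts on a Saturday; its first Friday is the 7th, so the 4th Friday is the 28th — 2025-11-28.
2025-11-28 is after 2025-11-08, so that is the next one.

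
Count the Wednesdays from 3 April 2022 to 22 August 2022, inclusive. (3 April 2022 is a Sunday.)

3 April 2022 is a Sunday; the first Wednesday on or after it is 6 April 2022 (3 days later).
From 6 April 2022 to 22 August 2022: 24 + 31 + 30 + 31 + 22 = 138 days (rest of April, May, June, July, August).
138 ÷ 7 = 19 full weeks with remainder 5, so 19 more Wednesdays after the first → 20.

20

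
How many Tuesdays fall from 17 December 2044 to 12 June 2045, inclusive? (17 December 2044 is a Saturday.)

25

17 December 2044 is a Saturday; the first Tuesday on or after it is 20 December 2044 (3 days later).
From 20 December 2044 to 12 June 2045: 11 + 31 + 28 + 31 + 30 + 31 + 12 = 174 days (rest of December, January, February, March, April, May, June).
174 ÷ 7 = 24 full weeks with remainder 6, so 24 more Tuesdays after the first → 25.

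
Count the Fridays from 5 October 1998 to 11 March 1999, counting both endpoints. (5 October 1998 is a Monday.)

22

5 October 1998 is a Monday; the first Friday on or after it is 9 October 1998 (4 days later).
From 9 October 1998 to 11 March 1999: 22 + 30 + 31 + 31 + 28 + 11 = 153 days (rest of October, November, December, January, February, March).
153 ÷ 7 = 21 full weeks with remainder 6, so 21 more Fridays after the first → 22.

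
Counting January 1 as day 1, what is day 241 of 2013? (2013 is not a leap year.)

29 August 2013

January has 31 days (241 − 31 = 210 remain).
February has 28 days (210 − 28 = 182 remain).
March has 31 days (182 − 31 = 151 remain).
April has 30 days (151 − 30 = 121 remain).
May has 31 days (121 − 31 = 90 remain).
June has 30 days (90 − 30 = 60 remain).
July has 31 days (60 − 31 = 29 remain).
29 into August → August 29.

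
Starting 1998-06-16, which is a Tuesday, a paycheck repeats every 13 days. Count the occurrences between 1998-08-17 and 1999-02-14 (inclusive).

14

Occurrences land 13·i days after 1998-06-16 for i = 0, 1, 2, …
1998-08-17 is 62 days after the start; 62 ÷ 13 = 4 remainder 10; since the remainder is 10, round up to i = 5. First occurrence in the window: #6 on 1998-08-20 (5×13 = 65 days in).
1999-02-14 is 243 days after the start; 243 ÷ 13 = 18 remainder 9. Last occurrence in the window: #19 on 1999-02-05.
Occurrences #6 through #19: 14 in total.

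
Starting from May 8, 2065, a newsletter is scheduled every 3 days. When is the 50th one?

October 2, 2065

The 50th occurrence is 49 intervals after the first: 49 × 3 = 147 days after May 8, 2065.
May has 31 days — 23 days to the end of May leaves 124.
June has 30 days (94 left).
July has 31 days (63 left).
August has 31 days (32 left).
September has 30 days (2 left).
2 days into October → October 2, 2065.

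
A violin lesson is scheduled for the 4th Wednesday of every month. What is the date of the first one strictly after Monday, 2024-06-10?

2024-06-26

June 2024 starts on a Saturday; its first Wednesday is the 5th, so the 4th Wednesday is the 26th — 2024-06-26.
2024-06-26 is after 2024-06-10, so that is the next one.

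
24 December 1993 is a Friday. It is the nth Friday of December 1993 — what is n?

4th

Day 24 falls in week ⌈24/7⌉ of the month.
Days 1–7 hold the 1st Friday, 8–14 the 2nd, 15–21 the 3rd, 22–28 the 4th, 29–31 the 5th.
24 is in the range for the 4th.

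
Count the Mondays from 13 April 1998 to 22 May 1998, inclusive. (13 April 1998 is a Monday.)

6

13 April 1998 is a Monday; the first Monday on or after it is 13 April 1998.
From 13 April 1998 to 22 May 1998: 17 + 22 = 39 days (rest of April, May).
39 ÷ 7 = 5 full weeks with remainder 4, so 5 more Mondays after the first → 6.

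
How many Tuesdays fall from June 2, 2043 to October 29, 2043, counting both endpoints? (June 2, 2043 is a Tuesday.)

22

June 2, 2043 is a Tuesday; the first Tuesday on or after it is June 2, 2043.
From June 2, 2043 to October 29, 2043: 28 + 31 + 31 + 30 + 29 = 149 days (rest of June, July, August, September, October).
149 ÷ 7 = 21 full weeks with remainder 2, so 21 more Tuesdays after the first → 22.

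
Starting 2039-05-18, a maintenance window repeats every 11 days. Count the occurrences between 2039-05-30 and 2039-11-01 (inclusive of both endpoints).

Occurrences land 11·i days after 2039-05-18 for i = 0, 1, 2, …
2039-05-30 is 12 days after the start; 12 ÷ 11 = 1 remainder 1; since the remainder is 1, round up to i = 2. First occurrence in the window: #3 on 2039-06-09 (2×11 = 22 days in).
2039-11-01 is 167 days after the start; 167 ÷ 11 = 15 remainder 2. Last occurrence in the window: #16 on 2039-10-30.
Occurrences #3 through #16: 14 in total.

14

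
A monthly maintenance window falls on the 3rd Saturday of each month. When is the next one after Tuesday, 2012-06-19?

June 2012 starts on a Friday; its first Saturday is the 2nd, so the 3rd Saturday is the 16th — 2012-06-16.
That is not after 2012-06-19, so look at July 2012.
July 2012 starts on a Sunday; its first Saturday is the 7th, so the 3rd Saturday is the 21st — 2012-07-21.

2012-07-21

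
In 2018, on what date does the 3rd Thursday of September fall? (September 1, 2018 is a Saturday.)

September 2018 begins on a Saturday, so the first Thursday is September 6 (5 days later).
The 3rd Thursday is 2 weeks later: 6 + 14 = 20.

September 20, 2018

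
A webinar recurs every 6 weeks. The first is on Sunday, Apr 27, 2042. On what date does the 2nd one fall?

The 2nd occurrence is 1 interval after the first: 1 × 42 = 42 days after Apr 27, 2042.
Apr has 30 days — 3 days to the end of Apr leaves 39.
May has 31 days (8 left).
8 days into Jun → Jun 8, 2042.

Jun 8, 2042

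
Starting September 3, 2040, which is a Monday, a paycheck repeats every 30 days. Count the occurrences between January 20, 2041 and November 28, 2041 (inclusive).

11

Occurrences land 30·i days after September 3, 2040 for i = 0, 1, 2, …
January 20, 2041 is 139 days after the start; 139 ÷ 30 = 4 remainder 19; since the remainder is 19, round up to i = 5. First occurrence in the window: #6 on January 31, 2041 (5×30 = 150 days in).
November 28, 2041 is 451 days after the start; 451 ÷ 30 = 15 remainder 1. Last occurrence in the window: #16 on November 27, 2041.
Occurrences #6 through #16: 11 in total.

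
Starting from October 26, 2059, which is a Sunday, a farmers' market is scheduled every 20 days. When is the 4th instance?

December 25, 2059

The 4th occurrence is 3 intervals after the first: 3 × 20 = 60 days after October 26, 2059.
October has 31 days — 5 days to the end of October leaves 55.
November has 30 days (25 left).
25 days into December → December 25, 2059.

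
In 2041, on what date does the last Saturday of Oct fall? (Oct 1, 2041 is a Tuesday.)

Oct 2041 begins on a Tuesday, so the first Saturday is Oct 5 (4 days later).
Oct 2041 has 31 days. Adding weeks: 5, 12, 19, 26 — the last one ≤ 31 is the 26th.

Oct 26, 2041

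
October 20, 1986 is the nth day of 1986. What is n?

293

Days in months before October: 31 + 28 + 31 + 30 + 31 + 30 + 31 + 31 + 30 = 273.
Plus 20 days into October → day 293.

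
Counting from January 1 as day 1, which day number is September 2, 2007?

Days in months before September: 31 + 28 + 31 + 30 + 31 + 30 + 31 + 31 = 243.
Plus 2 days into September → day 245.

245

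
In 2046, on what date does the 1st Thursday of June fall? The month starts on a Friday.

June 2046 begins on a Friday, so the first Thursday is June 7 (6 days later).

2046-06-07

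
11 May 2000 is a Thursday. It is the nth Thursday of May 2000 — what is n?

2nd

Day 11 falls in week ⌈11/7⌉ of the month.
Days 1–7 hold the 1st Thursday, 8–14 the 2nd, 15–21 the 3rd, 22–28 the 4th, 29–31 the 5th.
11 is in the range for the 2nd.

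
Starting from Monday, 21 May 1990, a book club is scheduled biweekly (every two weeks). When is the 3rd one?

18 June 1990

The 3rd occurrence is 2 intervals after the first: 2 × 14 = 28 days after 21 May 1990.
May has 31 days — 10 days to the end of May leaves 18.
18 days into June → 18 June 1990.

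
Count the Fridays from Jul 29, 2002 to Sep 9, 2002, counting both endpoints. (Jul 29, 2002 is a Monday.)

6

Jul 29, 2002 is a Monday; the first Friday on or after it is Aug 2, 2002 (4 days later).
From Aug 2, 2002 to Sep 9, 2002: 29 + 9 = 38 days (rest of Aug, Sep).
38 ÷ 7 = 5 full weeks with remainder 3, so 5 more Fridays after the first → 6.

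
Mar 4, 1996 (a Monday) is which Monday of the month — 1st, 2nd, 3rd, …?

1st

Day 4 falls in week ⌈4/7⌉ of the month.
Days 1–7 hold the 1st Monday, 8–14 the 2nd, 15–21 the 3rd, 22–28 the 4th, 29–31 the 5th.
4 is in the range for the 1st.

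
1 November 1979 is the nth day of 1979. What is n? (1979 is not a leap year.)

Days in months before November: 31 + 28 + 31 + 30 + 31 + 30 + 31 + 31 + 30 + 31 = 304.
Plus 1 day into November → day 305.

305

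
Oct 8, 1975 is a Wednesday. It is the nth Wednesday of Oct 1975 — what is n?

2nd

Day 8 falls in week ⌈8/7⌉ of the month.
Days 1–7 hold the 1st Wednesday, 8–14 the 2nd, 15–21 the 3rd, 22–28 the 4th, 29–31 the 5th.
8 is in the range for the 2nd.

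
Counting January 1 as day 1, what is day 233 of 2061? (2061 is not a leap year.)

Jan has 31 days (233 − 31 = 202 remain).
Feb has 28 days (202 − 28 = 174 remain).
Mar has 31 days (174 − 31 = 143 remain).
Apr has 30 days (143 − 30 = 113 remain).
May has 31 days (113 − 31 = 82 remain).
Jun has 30 days (82 − 30 = 52 remain).
Jul has 31 days (52 − 31 = 21 remain).
21 into Aug → Aug 21.

Aug 21, 2061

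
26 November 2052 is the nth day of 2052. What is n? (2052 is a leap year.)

Days in months before November: 31 + 29 + 31 + 30 + 31 + 30 + 31 + 31 + 30 + 31 = 305.
Plus 26 days into November → day 331.

331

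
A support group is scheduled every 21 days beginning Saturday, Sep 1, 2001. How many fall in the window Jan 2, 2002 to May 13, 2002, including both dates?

Occurrences land 21·i days after Sep 1, 2001 for i = 0, 1, 2, …
Jan 2, 2002 is 123 days after the start; 123 ÷ 21 = 5 remainder 18; since the remainder is 18, round up to i = 6. First occurrence in the window: #7 on Jan 5, 2002 (6×21 = 126 days in).
May 13, 2002 is 254 days after the start; 254 ÷ 21 = 12 remainder 2. Last occurrence in the window: #13 on May 11, 2002.
Occurrences #7 through #13: 7 in total.

7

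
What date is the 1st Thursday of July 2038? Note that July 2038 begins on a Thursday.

July 2038 begins on a Thursday, so the first Thursday is July 1.

July 1, 2038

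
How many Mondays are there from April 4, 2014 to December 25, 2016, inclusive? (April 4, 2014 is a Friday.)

April 4, 2014 is a Friday; the first Monday on or after it is April 7, 2014 (3 days later).
From April 7, 2014 to December 25, 2016: 268 + 365 + 360 = 993 days (rest of 2014, 2015, to December 25, 2016 in 2016).
993 ÷ 7 = 141 full weeks with remainder 6, so 141 more Mondays after the first → 142.

142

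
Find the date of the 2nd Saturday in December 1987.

December 12, 1987

December 1987 begins on a Tuesday, so the first Saturday is December 5 (4 days later).
The 2nd Saturday is 1 weeks later: 5 + 7 = 12.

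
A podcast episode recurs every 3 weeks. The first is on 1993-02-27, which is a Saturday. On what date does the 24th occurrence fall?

1994-06-25

The 24th occurrence is 23 intervals after the first: 23 × 21 = 483 days after 1993-02-27.
February has 28 days — 1 day to the end of February leaves 482.
From end of February to end of 1993 is 306 days (176 left).
January has 31 days (145 left).
February has 28 days (117 left).
March has 31 days (86 left).
April has 30 days (56 left).
May has 31 days (25 left).
25 days into June → 1994-06-25.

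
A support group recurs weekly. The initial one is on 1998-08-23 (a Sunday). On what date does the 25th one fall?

1999-02-07

The 25th occurrence is 24 intervals after the first: 24 × 7 = 168 days after 1998-08-23.
August has 31 days — 8 days to the end of August leaves 160.
September has 30 days (130 left).
October has 31 days (99 left).
November has 30 days (69 left).
December has 31 days (38 left).
January has 31 days (7 left).
7 days into February → 1999-02-07.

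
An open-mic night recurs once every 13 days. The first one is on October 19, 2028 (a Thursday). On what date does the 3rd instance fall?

November 14, 2028

The 3rd occurrence is 2 intervals after the first: 2 × 13 = 26 days after October 19, 2028.
October has 31 days — 12 days to the end of October leaves 14.
14 days into November → November 14, 2028.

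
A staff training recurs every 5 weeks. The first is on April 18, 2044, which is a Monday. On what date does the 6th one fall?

October 10, 2044

The 6th occurrence is 5 intervals after the first: 5 × 35 = 175 days after April 18, 2044.
April has 30 days — 12 days to the end of April leaves 163.
May has 31 days (132 left).
June has 30 days (102 left).
July has 31 days (71 left).
August has 31 days (40 left).
September has 30 days (10 left).
10 days into October → October 10, 2044.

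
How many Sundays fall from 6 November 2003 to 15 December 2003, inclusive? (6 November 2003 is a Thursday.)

6 November 2003 is a Thursday; the first Sunday on or after it is 9 November 2003 (3 days later).
From 9 November 2003 to 15 December 2003: 21 + 15 = 36 days (rest of November, December).
36 ÷ 7 = 5 full weeks with remainder 1, so 5 more Sundays after the first → 6.

6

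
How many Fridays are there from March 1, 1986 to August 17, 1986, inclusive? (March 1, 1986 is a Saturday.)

24

March 1, 1986 is a Saturday; the first Friday on or after it is March 7, 1986 (6 days later).
From March 7, 1986 to August 17, 1986: 24 + 30 + 31 + 30 + 31 + 17 = 163 days (rest of March, April, May, June, July, August).
163 ÷ 7 = 23 full weeks with remainder 2, so 23 more Fridays after the first → 24.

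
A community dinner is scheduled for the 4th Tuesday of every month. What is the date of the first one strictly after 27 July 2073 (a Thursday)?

22 August 2073

July 2073 starts on a Saturday; its first Tuesday is the 4th, so the 4th Tuesday is the 25th — 25 July 2073.
That is not after 27 July 2073, so look at August 2073.
August 2073 starts on a Tuesday; its first Tuesday is the 1st, so the 4th Tuesday is the 22nd — 22 August 2073.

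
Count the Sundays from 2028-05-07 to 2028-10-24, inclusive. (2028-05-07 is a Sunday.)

25

2028-05-07 is a Sunday; the first Sunday on or after it is 2028-05-07.
From 2028-05-07 to 2028-10-24: 24 + 30 + 31 + 31 + 30 + 24 = 170 days (rest of May, June, July, August, September, October).
170 ÷ 7 = 24 full weeks with remainder 2, so 24 more Sundays after the first → 25.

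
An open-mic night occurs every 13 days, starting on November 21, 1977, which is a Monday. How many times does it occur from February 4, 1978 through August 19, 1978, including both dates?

15

Occurrences land 13·i days after November 21, 1977 for i = 0, 1, 2, …
February 4, 1978 is 75 days after the start; 75 ÷ 13 = 5 remainder 10; since the remainder is 10, round up to i = 6. First occurrence in the window: #7 on February 7, 1978 (6×13 = 78 days in).
August 19, 1978 is 271 days after the start; 271 ÷ 13 = 20 remainder 11. Last occurrence in the window: #21 on August 8, 1978.
Occurrences #7 through #21: 15 in total.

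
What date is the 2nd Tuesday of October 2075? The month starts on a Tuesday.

October 8, 2075

October 2075 begins on a Tuesday, so the first Tuesday is October 1.
The 2nd Tuesday is 1 weeks later: 1 + 7 = 8.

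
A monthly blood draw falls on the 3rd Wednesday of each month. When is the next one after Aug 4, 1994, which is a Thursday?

Aug 1994 starts on a Monday; its first Wednesday is the 3rd, so the 3rd Wednesday is the 17th — Aug 17, 1994.
Aug 17, 1994 is after Aug 4, 1994, so that is the next one.

Aug 17, 1994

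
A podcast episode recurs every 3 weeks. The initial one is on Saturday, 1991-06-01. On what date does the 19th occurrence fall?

1992-06-13

The 19th occurrence is 18 intervals after the first: 18 × 21 = 378 days after 1991-06-01.
June has 30 days — 29 days to the end of June leaves 349.
July has 31 days (318 left).
August has 31 days (287 left).
September has 30 days (257 left).
October has 31 days (226 left).
November has 30 days (196 left).
December has 31 days (165 left).
January has 31 days (134 left).
February has 29 days (105 left).
March has 31 days (74 left).
April has 30 days (44 left).
May has 31 days (13 left).
13 days into June → 1992-06-13.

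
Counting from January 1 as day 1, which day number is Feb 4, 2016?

35

Days in months before Feb: 31 = 31.
Plus 4 days into Feb → day 35.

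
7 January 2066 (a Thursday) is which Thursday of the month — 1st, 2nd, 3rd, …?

Day 7 falls in week ⌈7/7⌉ of the month.
Days 1–7 hold the 1st Thursday, 8–14 the 2nd, 15–21 the 3rd, 22–28 the 4th, 29–31 the 5th.
7 is in the range for the 1st.

1st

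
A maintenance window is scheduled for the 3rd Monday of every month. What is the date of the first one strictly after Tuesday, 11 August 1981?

August 1981 starts on a Saturday; its first Monday is the 3rd, so the 3rd Monday is the 17th — 17 August 1981.
17 August 1981 is after 11 August 1981, so that is the next one.

17 August 1981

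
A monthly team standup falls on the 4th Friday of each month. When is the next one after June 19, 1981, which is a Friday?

June 1981 starts on a Monday; its first Friday is the 5th, so the 4th Friday is the 26th — June 26, 1981.
June 26, 1981 is after June 19, 1981, so that is the next one.

June 26, 1981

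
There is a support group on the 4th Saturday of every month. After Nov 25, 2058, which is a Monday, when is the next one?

Dec 28, 2058

Nov 2058 starts on a Friday; its first Saturday is the 2nd, so the 4th Saturday is the 23rd — Nov 23, 2058.
That is not after Nov 25, 2058, so look at Dec 2058.
Dec 2058 starts on a Sunday; its first Saturday is the 7th, so the 4th Saturday is the 28th — Dec 28, 2058.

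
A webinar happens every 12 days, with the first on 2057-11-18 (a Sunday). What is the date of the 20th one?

2058-07-04

The 20th occurrence is 19 intervals after the first: 19 × 12 = 228 days after 2057-11-18.
November has 30 days — 12 days to the end of November leaves 216.
December has 31 days (185 left).
January has 31 days (154 left).
February has 28 days (126 left).
March has 31 days (95 left).
April has 30 days (65 left).
May has 31 days (34 left).
June has 30 days (4 left).
4 days into July → 2058-07-04.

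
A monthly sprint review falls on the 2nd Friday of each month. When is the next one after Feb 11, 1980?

Feb 1980 starts on a Friday; its first Friday is the 1st, so the 2nd Friday is the 8th — Feb 8, 1980.
That is not after Feb 11, 1980, so look at Mar 1980.
Mar 1980 starts on a Saturday; its first Friday is the 7th, so the 2nd Friday is the 14th — Mar 14, 1980.

Mar 14, 1980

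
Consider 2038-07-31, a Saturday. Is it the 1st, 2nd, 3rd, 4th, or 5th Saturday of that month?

Day 31 falls in week ⌈31/7⌉ of the month.
Days 1–7 hold the 1st Saturday, 8–14 the 2nd, 15–21 the 3rd, 22–28 the 4th, 29–31 the 5th.
31 is in the range for the 5th.

5th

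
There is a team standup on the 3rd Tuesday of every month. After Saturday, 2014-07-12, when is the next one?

July 2014 starts on a Tuesday; its first Tuesday is the 1st, so the 3rd Tuesday is the 15th — 2014-07-15.
2014-07-15 is after 2014-07-12, so that is the next one.

2014-07-15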